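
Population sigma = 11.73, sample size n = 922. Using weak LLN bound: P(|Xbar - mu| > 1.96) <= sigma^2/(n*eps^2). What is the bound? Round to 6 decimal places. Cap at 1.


bound = min(1, sigma^2/(n*eps^2))
sigma^2 = 11.73^2 = 137.5929
n*eps^2 = 922 * 1.96^2 = 922 * 3.8416 = 3541.9552
sigma^2/(n*eps^2) = 137.5929 / 3541.9552 ≈ 0.03884660

0.038847


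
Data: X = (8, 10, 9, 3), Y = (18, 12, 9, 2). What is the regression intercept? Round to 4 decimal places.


a = ybar - b*xbar, where b = sum((xi-xbar)(yi-ybar)) / sum((xi-xbar)^2)
n = 4, xbar = 30/4 = 7.5, ybar = 41/4 = 10.25
Sxy = sum((xi-xbar)(yi-ybar)) = 43.5
Sxx = sum((xi-xbar)^2) = 29
b = Sxy / Sxx = 1.5
a = 10.25 - 1.5 * 7.5 = -1

-1.0000


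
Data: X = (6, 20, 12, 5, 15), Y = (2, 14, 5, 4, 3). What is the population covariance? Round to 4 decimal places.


Cov = (1/n)*sum((xi-xbar)(yi-ybar))
n = 5, xbar = 58/5 = 11.6, ybar = 28/5 = 5.6
sum((xi-xbar)(yi-ybar)) = 92.2
Cov = 92.2 / 5 = 18.44

18.4400


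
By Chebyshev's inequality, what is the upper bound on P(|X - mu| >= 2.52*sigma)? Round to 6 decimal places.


P <= 1/k^2
k^2 = 2.52^2 = 6.3504
1/k^2 = 1 / 6.3504 = 625/3969 ≈ 0.15747040

0.157470


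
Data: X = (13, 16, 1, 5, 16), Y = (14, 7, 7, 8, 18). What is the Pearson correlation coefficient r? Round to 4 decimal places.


r = sum((xi-xbar)(yi-ybar)) / sqrt(sum((xi-xbar)^2) * sum((yi-ybar)^2))
n = 5, xbar = 51/5 = 10.2, ybar = 54/5 = 10.8
Sxy = sum((xi-xbar)(yi-ybar)) = 78.2
Sxx = sum((xi-xbar)^2) = 186.8
Syy = sum((yi-ybar)^2) = 98.8
sqrt(Sxx*Syy) ≈ 135.852273
r = Sxy / sqrt(Sxx*Syy) = 78.2 / 135.852273 ≈ 0.575625

0.5756


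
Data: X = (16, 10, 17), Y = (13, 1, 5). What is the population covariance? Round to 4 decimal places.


Cov = (1/n)*sum((xi-xbar)(yi-ybar))
n = 3, xbar = 43/3 ≈ 14.333333, ybar = 19/3 ≈ 6.333333
sum((xi-xbar)(yi-ybar)) = 92/3 ≈ 30.666667
Cov = 30.666667 / 3 = 92/9 ≈ 10.222222

10.2222


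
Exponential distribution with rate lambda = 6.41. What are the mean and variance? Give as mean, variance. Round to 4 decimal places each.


mean = 1/lam, var = 1/lam^2
mean = 1 / 6.41 = 100/641 ≈ 0.156006
lam^2 = 6.41^2 = 41.0881
var = 1 / 41.0881 ≈ 0.024338

0.1560, 0.0243


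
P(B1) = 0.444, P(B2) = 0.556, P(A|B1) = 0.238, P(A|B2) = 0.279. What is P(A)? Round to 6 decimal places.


P(A) = P(A|B1)*P(B1) + P(A|B2)*P(B2)
P(A|B1)*P(B1) = 0.238 * 0.444 = 0.105672
P(A|B2)*P(B2) = 0.279 * 0.556 = 0.155124
P(A) = 0.105672 + 0.155124 = 0.260796

0.260796


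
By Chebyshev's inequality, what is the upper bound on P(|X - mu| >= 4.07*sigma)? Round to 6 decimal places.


P <= 1/k^2
k^2 = 4.07^2 = 16.5649
1/k^2 = 1 / 16.5649 ≈ 0.06036861

0.060369


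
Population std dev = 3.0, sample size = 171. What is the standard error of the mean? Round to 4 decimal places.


SE = sigma / sqrt(n)
sqrt(171) ≈ 13.076697
SE = 3.0 / 13.076697 ≈ 0.229416

0.2294


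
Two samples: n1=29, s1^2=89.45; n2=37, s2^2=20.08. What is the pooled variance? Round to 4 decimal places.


sp^2 = ((n1-1)*s1^2 + (n2-1)*s2^2)/(n1+n2-2)
(n1-1)*s1^2 = 28 * 89.45 = 2504.6
(n2-1)*s2^2 = 36 * 20.08 = 722.88
numerator = 2504.6 + 722.88 = 3227.48
n1+n2-2 = 64
sp^2 = 3227.48 / 64 = 50.429375

50.4294


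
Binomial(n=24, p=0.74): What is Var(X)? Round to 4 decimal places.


Var = n*p*(1-p) = 24 * 0.74 * 0.26 = 4.6176

4.6176


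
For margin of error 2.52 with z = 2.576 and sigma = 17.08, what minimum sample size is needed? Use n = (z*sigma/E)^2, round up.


z*sigma/E = 2.576 * 17.08 / 2.52 = 19642/1125 ≈ 17.459556
(z*sigma/E)^2 ≈ 304.836080
round up: n = 305

305


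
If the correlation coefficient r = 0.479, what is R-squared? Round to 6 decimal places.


R^2 = r^2 = (0.479)^2 = 0.229441

0.229441


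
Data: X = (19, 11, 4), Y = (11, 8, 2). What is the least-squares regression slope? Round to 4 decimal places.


b = sum((xi-xbar)(yi-ybar)) / sum((xi-xbar)^2)
n = 3, xbar = 34/3 ≈ 11.333333, ybar = 21/3 = 7
Sxy = sum((xi-xbar)(yi-ybar)) = 67
Sxx = sum((xi-xbar)^2) = 338/3 ≈ 112.666667
b = Sxy / Sxx = 201/338 ≈ 0.594675

0.5947


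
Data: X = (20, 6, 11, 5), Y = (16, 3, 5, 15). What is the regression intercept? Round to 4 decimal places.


a = ybar - b*xbar, where b = sum((xi-xbar)(yi-ybar)) / sum((xi-xbar)^2)
n = 4, xbar = 42/4 = 10.5, ybar = 39/4 = 9.75
Sxy = sum((xi-xbar)(yi-ybar)) = 58.5
Sxx = sum((xi-xbar)^2) = 141
b = Sxy / Sxx = 39/94 ≈ 0.414894
a = 9.75 - 0.414894 * 10.5 = 507/94 ≈ 5.393617

5.3936


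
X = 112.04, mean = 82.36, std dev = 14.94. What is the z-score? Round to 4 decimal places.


z = (X - mu) / sigma
X - mu = 112.04 - 82.36 = 29.68
z = 29.68 / 14.94 = 1484/747 ≈ 1.986613

1.9866


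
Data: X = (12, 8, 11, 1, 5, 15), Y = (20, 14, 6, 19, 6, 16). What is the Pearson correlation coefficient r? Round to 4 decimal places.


r = sum((xi-xbar)(yi-ybar)) / sqrt(sum((xi-xbar)^2) * sum((yi-ybar)^2))
n = 6, xbar = 52/6 = 26/3 ≈ 8.666667, ybar = 81/6 = 13.5
Sxy = sum((xi-xbar)(yi-ybar)) = 5
Sxx = sum((xi-xbar)^2) = 388/3 ≈ 129.333333
Syy = sum((yi-ybar)^2) = 191.5
sqrt(Sxx*Syy) ≈ 157.376407
r = Sxy / sqrt(Sxx*Syy) = 5 / 157.376407 ≈ 0.031771

0.0318


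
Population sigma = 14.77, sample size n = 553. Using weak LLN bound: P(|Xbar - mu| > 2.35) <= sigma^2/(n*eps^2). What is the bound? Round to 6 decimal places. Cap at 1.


bound = min(1, sigma^2/(n*eps^2))
sigma^2 = 14.77^2 = 218.1529
n*eps^2 = 553 * 2.35^2 = 553 * 5.5225 = 3053.9425
sigma^2/(n*eps^2) = 218.1529 / 3053.9425 ≈ 0.07143320

0.071433


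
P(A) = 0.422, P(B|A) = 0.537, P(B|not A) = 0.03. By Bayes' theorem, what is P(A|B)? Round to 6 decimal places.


P(A|B) = P(B|A)*P(A) / P(B), P(B) = P(B|A)*P(A) + P(B|not A)*P(not A)
P(B|A)*P(A) = 0.537 * 0.422 = 0.226614
P(B|not A)*P(not A) = 0.03 * 0.578 = 0.01734
P(B) = 0.226614 + 0.01734 = 0.243954
P(A|B) = 0.226614 / 0.243954 ≈ 0.92892103

0.928921


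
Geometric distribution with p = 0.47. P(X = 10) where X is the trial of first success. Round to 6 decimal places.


P = (1-p)^(k-1) * p
(1-p)^(k-1) = 0.53^9 ≈ 0.003299764
P = 0.003299764 * 0.47 ≈ 0.001550889

0.001551


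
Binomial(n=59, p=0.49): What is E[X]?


E[X] = n*p = 59 * 0.49 = 28.91

28.91


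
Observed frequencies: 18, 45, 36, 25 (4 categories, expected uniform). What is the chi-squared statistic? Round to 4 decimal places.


chi2 = sum((O-E)^2/E), E = total/4
total = 124, E = 124/4 = 31
(18 - 31)^2 / 31 = 169 / 31 = 169/31 ≈ 5.451613
(45 - 31)^2 / 31 = 196 / 31 = 196/31 ≈ 6.322581
(36 - 31)^2 / 31 = 25 / 31 = 25/31 ≈ 0.806452
(25 - 31)^2 / 31 = 36 / 31 = 36/31 ≈ 1.161290
chi2 = 426/31 ≈ 13.741935

13.7419


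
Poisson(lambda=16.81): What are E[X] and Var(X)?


E[X] = Var(X) = lambda = 16.81

16.81, 16.81


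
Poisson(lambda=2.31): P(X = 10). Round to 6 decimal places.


P = e^(-lam) * lam^k / k!
e^(-2.31) ≈ 0.09926125
lam^k = 2.31^10 ≈ 4326.331552
k! = 10! = 3628800
P = 0.09926125 * 4326.331552 / 3628800 ≈ 0.000118

0.000118


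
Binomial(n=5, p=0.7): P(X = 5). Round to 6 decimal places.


P = C(n,k) * p^k * (1-p)^(n-k)
C(5,5) = 1
p^k = 0.7^5 = 0.16807
(1-p)^(n-k) = 0.3^0 = 1
P = 1 * 0.16807 * 1 = 0.16807

0.168070


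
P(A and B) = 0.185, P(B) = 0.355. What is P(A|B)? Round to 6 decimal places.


P(A|B) = P(A and B) / P(B) = 0.185 / 0.355 = 37/71 ≈ 0.52112676

0.521127


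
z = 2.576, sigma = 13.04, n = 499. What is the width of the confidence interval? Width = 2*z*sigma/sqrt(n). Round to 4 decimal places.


width = 2*z*sigma/sqrt(n)
2*z*sigma = 2 * 2.576 * 13.04 = 67.18208
sqrt(499) ≈ 22.338308
width = 67.18208 / 22.338308 ≈ 3.007483

3.0075


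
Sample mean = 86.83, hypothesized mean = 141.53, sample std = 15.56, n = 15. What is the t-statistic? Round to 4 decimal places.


t = (xbar - mu0) / (s/sqrt(n))
xbar - mu0 = 86.83 - 141.53 = -54.7
sqrt(15) ≈ 3.87298335
s/sqrt(n) = 15.56 / 3.87298335 ≈ 4.01757472
t = -54.7 / 4.01757472 ≈ -13.615179

-13.6152


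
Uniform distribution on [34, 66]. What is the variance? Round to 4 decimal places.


Var = (b-a)^2 / 12
(b-a)^2 = (66 - 34)^2 = 1024
Var = 1024/12 ≈ 85.333333

85.3333


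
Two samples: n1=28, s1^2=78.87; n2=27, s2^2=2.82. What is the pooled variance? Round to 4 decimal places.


sp^2 = ((n1-1)*s1^2 + (n2-1)*s2^2)/(n1+n2-2)
(n1-1)*s1^2 = 27 * 78.87 = 2129.49
(n2-1)*s2^2 = 26 * 2.82 = 73.32
numerator = 2129.49 + 73.32 = 2202.81
n1+n2-2 = 53
sp^2 = 2202.81 / 53 = 220281/5300 ≈ 41.562453

41.5625


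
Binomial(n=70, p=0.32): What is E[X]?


E[X] = n*p = 70 * 0.32 = 22.4

22.4


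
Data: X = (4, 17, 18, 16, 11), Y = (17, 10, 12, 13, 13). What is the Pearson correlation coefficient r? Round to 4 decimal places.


r = sum((xi-xbar)(yi-ybar)) / sqrt(sum((xi-xbar)^2) * sum((yi-ybar)^2))
n = 5, xbar = 66/5 = 13.2, ybar = 65/5 = 13
Sxy = sum((xi-xbar)(yi-ybar)) = -53
Sxx = sum((xi-xbar)^2) = 134.8
Syy = sum((yi-ybar)^2) = 26
sqrt(Sxx*Syy) ≈ 59.201351
r = Sxy / sqrt(Sxx*Syy) = -53 / 59.201351 ≈ -0.895250

-0.8952


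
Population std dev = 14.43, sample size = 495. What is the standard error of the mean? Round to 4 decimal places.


SE = sigma / sqrt(n)
sqrt(495) ≈ 22.248595
SE = 14.43 / 22.248595 ≈ 0.648580

0.6486


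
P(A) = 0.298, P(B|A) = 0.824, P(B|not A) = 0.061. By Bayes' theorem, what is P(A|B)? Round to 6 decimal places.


P(A|B) = P(B|A)*P(A) / P(B), P(B) = P(B|A)*P(A) + P(B|not A)*P(not A)
P(B|A)*P(A) = 0.824 * 0.298 = 0.245552
P(B|not A)*P(not A) = 0.061 * 0.702 = 0.042822
P(B) = 0.245552 + 0.042822 = 0.288374
P(A|B) = 0.245552 / 0.288374 ≈ 0.85150534

0.851505


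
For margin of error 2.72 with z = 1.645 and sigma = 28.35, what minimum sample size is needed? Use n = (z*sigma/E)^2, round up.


z*sigma/E = 1.645 * 28.35 / 2.72 ≈ 17.145496
(z*sigma/E)^2 ≈ 293.968044
round up: n = 294

294


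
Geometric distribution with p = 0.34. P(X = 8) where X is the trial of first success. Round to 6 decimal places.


P = (1-p)^(k-1) * p
(1-p)^(k-1) = 0.66^7 ≈ 0.05455161
P = 0.05455161 * 0.34 ≈ 0.01854755

0.018548


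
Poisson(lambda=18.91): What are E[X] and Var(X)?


E[X] = Var(X) = lambda = 18.91

18.91, 18.91


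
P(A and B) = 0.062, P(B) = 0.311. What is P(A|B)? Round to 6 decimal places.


P(A|B) = P(A and B) / P(B) = 0.062 / 0.311 = 62/311 ≈ 0.19935691

0.199357


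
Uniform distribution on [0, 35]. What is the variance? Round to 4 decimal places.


Var = (b-a)^2 / 12
(b-a)^2 = (35 - 0)^2 = 1225
Var = 1225/12 ≈ 102.083333

102.0833


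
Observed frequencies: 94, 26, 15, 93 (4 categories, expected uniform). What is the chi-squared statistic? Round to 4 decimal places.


chi2 = sum((O-E)^2/E), E = total/4
total = 228, E = 228/4 = 57
(94 - 57)^2 / 57 = 1369 / 57 = 1369/57 ≈ 24.017544
(26 - 57)^2 / 57 = 961 / 57 = 961/57 ≈ 16.859649
(15 - 57)^2 / 57 = 1764 / 57 = 588/19 ≈ 30.947368
(93 - 57)^2 / 57 = 1296 / 57 = 432/19 ≈ 22.736842
chi2 = 5390/57 ≈ 94.561404

94.5614


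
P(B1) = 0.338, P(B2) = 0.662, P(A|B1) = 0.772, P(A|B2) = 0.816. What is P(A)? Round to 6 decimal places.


P(A) = P(A|B1)*P(B1) + P(A|B2)*P(B2)
P(A|B1)*P(B1) = 0.772 * 0.338 = 0.260936
P(A|B2)*P(B2) = 0.816 * 0.662 = 0.540192
P(A) = 0.260936 + 0.540192 = 0.801128

0.801128


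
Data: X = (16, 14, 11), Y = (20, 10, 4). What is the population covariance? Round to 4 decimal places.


Cov = (1/n)*sum((xi-xbar)(yi-ybar))
n = 3, xbar = 41/3 ≈ 13.666667, ybar = 34/3 ≈ 11.333333
sum((xi-xbar)(yi-ybar)) = 118/3 ≈ 39.333333
Cov = 39.333333 / 3 = 118/9 ≈ 13.111111

13.1111


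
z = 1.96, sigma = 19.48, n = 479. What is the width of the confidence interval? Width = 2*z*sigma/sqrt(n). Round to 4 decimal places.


width = 2*z*sigma/sqrt(n)
2*z*sigma = 2 * 1.96 * 19.48 = 76.3616
sqrt(479) ≈ 21.886069
width = 76.3616 / 21.886069 ≈ 3.489051

3.4891


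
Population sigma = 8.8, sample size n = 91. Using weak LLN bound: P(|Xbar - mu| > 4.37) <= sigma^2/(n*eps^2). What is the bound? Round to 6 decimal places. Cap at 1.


bound = min(1, sigma^2/(n*eps^2))
sigma^2 = 8.8^2 = 77.44
n*eps^2 = 91 * 4.37^2 = 91 * 19.0969 = 1737.8179
sigma^2/(n*eps^2) = 77.44 / 1737.8179 ≈ 0.04456163

0.044562


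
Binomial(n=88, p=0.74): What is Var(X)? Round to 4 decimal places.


Var = n*p*(1-p) = 88 * 0.74 * 0.26 = 16.9312

16.9312


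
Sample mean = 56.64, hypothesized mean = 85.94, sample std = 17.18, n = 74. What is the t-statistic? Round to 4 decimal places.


t = (xbar - mu0) / (s/sqrt(n))
xbar - mu0 = 56.64 - 85.94 = -29.3
sqrt(74) ≈ 8.60232527
s/sqrt(n) = 17.18 / 8.60232527 ≈ 1.99713443
t = -29.3 / 1.99713443 ≈ -14.671020

-14.6710


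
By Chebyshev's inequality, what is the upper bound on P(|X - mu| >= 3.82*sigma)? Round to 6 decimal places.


P <= 1/k^2
k^2 = 3.82^2 = 14.5924
1/k^2 = 1 / 14.5924 ≈ 0.06852882

0.068529


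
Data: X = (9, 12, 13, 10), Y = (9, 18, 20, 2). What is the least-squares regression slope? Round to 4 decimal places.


b = sum((xi-xbar)(yi-ybar)) / sum((xi-xbar)^2)
n = 4, xbar = 44/4 = 11, ybar = 49/4 = 12.25
Sxy = sum((xi-xbar)(yi-ybar)) = 38
Sxx = sum((xi-xbar)^2) = 10
b = Sxy / Sxx = 3.8

3.8000


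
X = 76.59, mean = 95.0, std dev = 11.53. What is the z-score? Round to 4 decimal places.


z = (X - mu) / sigma
X - mu = 76.59 - 95.0 = -18.41
z = -18.41 / 11.53 = -1841/1153 ≈ -1.596704

-1.5967


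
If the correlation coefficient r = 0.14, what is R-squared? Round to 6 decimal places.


R^2 = r^2 = (0.14)^2 = 0.0196

0.019600


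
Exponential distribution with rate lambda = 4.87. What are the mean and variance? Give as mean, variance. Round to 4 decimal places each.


mean = 1/lam, var = 1/lam^2
mean = 1 / 4.87 = 100/487 ≈ 0.205339
lam^2 = 4.87^2 = 23.7169
var = 1 / 23.7169 ≈ 0.042164

0.2053, 0.0422


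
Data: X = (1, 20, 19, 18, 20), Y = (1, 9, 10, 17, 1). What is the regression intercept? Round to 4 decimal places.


a = ybar - b*xbar, where b = sum((xi-xbar)(yi-ybar)) / sum((xi-xbar)^2)
n = 5, xbar = 78/5 = 15.6, ybar = 38/5 = 7.6
Sxy = sum((xi-xbar)(yi-ybar)) = 104.2
Sxx = sum((xi-xbar)^2) = 269.2
b = Sxy / Sxx = 521/1346 ≈ 0.387073
a = 7.6 - 0.387073 * 15.6 = 1051/673 ≈ 1.561664

1.5617


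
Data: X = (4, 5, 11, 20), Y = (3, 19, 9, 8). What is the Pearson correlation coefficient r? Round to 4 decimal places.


r = sum((xi-xbar)(yi-ybar)) / sqrt(sum((xi-xbar)^2) * sum((yi-ybar)^2))
n = 4, xbar = 40/4 = 10, ybar = 39/4 = 9.75
Sxy = sum((xi-xbar)(yi-ybar)) = -24
Sxx = sum((xi-xbar)^2) = 162
Syy = sum((yi-ybar)^2) = 134.75
sqrt(Sxx*Syy) ≈ 147.748096
r = Sxy / sqrt(Sxx*Syy) = -24 / 147.748096 ≈ -0.162439

-0.1624


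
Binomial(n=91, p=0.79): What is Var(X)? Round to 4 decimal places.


Var = n*p*(1-p) = 91 * 0.79 * 0.21 = 15.0969

15.0969


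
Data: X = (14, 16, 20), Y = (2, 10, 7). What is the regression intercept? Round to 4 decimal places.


a = ybar - b*xbar, where b = sum((xi-xbar)(yi-ybar)) / sum((xi-xbar)^2)
n = 3, xbar = 50/3 ≈ 16.666667, ybar = 19/3 ≈ 6.333333
Sxy = sum((xi-xbar)(yi-ybar)) = 34/3 ≈ 11.333333
Sxx = sum((xi-xbar)^2) = 56/3 ≈ 18.666667
b = Sxy / Sxx = 17/28 ≈ 0.607143
a = 6.333333 - 0.607143 * 16.666667 = -53/14 ≈ -3.785714

-3.7857


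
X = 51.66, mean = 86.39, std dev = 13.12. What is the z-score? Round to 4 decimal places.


z = (X - mu) / sigma
X - mu = 51.66 - 86.39 = -34.73
z = -34.73 / 13.12 = -3473/1312 ≈ -2.647104

-2.6471


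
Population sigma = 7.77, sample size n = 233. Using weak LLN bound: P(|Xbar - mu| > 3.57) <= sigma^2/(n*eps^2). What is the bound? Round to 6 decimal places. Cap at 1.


bound = min(1, sigma^2/(n*eps^2))
sigma^2 = 7.77^2 = 60.3729
n*eps^2 = 233 * 3.57^2 = 233 * 12.7449 = 2969.5617
sigma^2/(n*eps^2) = 60.3729 / 2969.5617 ≈ 0.02033058

0.020331


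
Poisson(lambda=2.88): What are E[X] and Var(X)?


E[X] = Var(X) = lambda = 2.88

2.88, 2.88


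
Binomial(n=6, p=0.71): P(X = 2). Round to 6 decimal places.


P = C(n,k) * p^k * (1-p)^(n-k)
C(6,2) = 15
p^k = 0.71^2 = 0.5041
(1-p)^(n-k) = 0.29^4 = 0.00707281
P = 15 * 0.5041 * 0.00707281 ≈ 0.053481

0.053481


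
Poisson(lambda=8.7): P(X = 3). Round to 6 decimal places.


P = e^(-lam) * lam^k / k!
e^(-8.7) ≈ 0.0001665858
lam^k = 8.7^3 = 658.503
k! = 3! = 6
P = 0.0001665858 * 658.503 / 6 ≈ 0.018283

0.018283


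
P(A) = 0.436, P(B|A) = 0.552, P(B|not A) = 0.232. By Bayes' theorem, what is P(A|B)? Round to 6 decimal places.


P(A|B) = P(B|A)*P(A) / P(B), P(B) = P(B|A)*P(A) + P(B|not A)*P(not A)
P(B|A)*P(A) = 0.552 * 0.436 = 0.240672
P(B|not A)*P(not A) = 0.232 * 0.564 = 0.130848
P(B) = 0.240672 + 0.130848 = 0.37152
P(A|B) = 0.240672 / 0.37152 = 2507/3870 ≈ 0.64780362

0.647804


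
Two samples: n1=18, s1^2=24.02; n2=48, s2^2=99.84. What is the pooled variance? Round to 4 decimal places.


sp^2 = ((n1-1)*s1^2 + (n2-1)*s2^2)/(n1+n2-2)
(n1-1)*s1^2 = 17 * 24.02 = 408.34
(n2-1)*s2^2 = 47 * 99.84 = 4692.48
numerator = 408.34 + 4692.48 = 5100.82
n1+n2-2 = 64
sp^2 = 5100.82 / 64 = 255041/3200 ≈ 79.700313

79.7003


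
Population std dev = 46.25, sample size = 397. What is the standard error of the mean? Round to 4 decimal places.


SE = sigma / sqrt(n)
sqrt(397) ≈ 19.924859
SE = 46.25 / 19.924859 ≈ 2.321221

2.3212


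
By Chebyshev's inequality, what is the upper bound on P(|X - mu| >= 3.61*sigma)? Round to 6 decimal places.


P <= 1/k^2
k^2 = 3.61^2 = 13.0321
1/k^2 = 1 / 13.0321 ≈ 0.07673360

0.076734


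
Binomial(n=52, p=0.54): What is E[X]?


E[X] = n*p = 52 * 0.54 = 28.08

28.08


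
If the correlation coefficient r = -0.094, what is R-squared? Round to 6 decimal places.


R^2 = r^2 = (-0.094)^2 = 0.008836

0.008836


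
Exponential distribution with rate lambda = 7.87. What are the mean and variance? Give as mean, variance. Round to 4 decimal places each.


mean = 1/lam, var = 1/lam^2
mean = 1 / 7.87 = 100/787 ≈ 0.127065
lam^2 = 7.87^2 = 61.9369
var = 1 / 61.9369 ≈ 0.016145

0.1271, 0.0161


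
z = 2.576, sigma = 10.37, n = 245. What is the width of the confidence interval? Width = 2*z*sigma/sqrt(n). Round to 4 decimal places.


width = 2*z*sigma/sqrt(n)
2*z*sigma = 2 * 2.576 * 10.37 = 53.42624
sqrt(245) ≈ 15.652476
width = 53.42624 / 15.652476 ≈ 3.413277

3.4133


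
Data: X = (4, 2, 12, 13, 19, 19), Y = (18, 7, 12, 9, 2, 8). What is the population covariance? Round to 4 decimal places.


Cov = (1/n)*sum((xi-xbar)(yi-ybar))
n = 6, xbar = 69/6 = 11.5, ybar = 56/6 = 28/3 ≈ 9.333333
sum((xi-xbar)(yi-ybar)) = -107
Cov = -107 / 6 = -107/6 ≈ -17.833333

-17.8333


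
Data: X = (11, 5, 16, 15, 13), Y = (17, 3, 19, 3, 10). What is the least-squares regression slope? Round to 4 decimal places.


b = sum((xi-xbar)(yi-ybar)) / sum((xi-xbar)^2)
n = 5, xbar = 60/5 = 12, ybar = 52/5 = 10.4
Sxy = sum((xi-xbar)(yi-ybar)) = 57
Sxx = sum((xi-xbar)^2) = 76
b = Sxy / Sxx = 0.75

0.7500


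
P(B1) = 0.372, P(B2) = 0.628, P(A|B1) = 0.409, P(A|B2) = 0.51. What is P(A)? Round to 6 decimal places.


P(A) = P(A|B1)*P(B1) + P(A|B2)*P(B2)
P(A|B1)*P(B1) = 0.409 * 0.372 = 0.152148
P(A|B2)*P(B2) = 0.51 * 0.628 = 0.32028
P(A) = 0.152148 + 0.32028 = 0.472428

0.472428


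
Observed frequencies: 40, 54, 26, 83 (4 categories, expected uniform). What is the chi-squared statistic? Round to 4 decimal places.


chi2 = sum((O-E)^2/E), E = total/4
total = 203, E = 203/4 = 50.75
(40 - 50.75)^2 / 50.75 = 115.5625 / 50.75 = 1849/812 ≈ 2.277094
(54 - 50.75)^2 / 50.75 = 10.5625 / 50.75 = 169/812 ≈ 0.208128
(26 - 50.75)^2 / 50.75 = 612.5625 / 50.75 = 9801/812 ≈ 12.070197
(83 - 50.75)^2 / 50.75 = 1040.0625 / 50.75 = 16641/812 ≈ 20.493842
chi2 = 7115/203 ≈ 35.049261

35.0493


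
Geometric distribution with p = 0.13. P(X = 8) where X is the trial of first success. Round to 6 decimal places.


P = (1-p)^(k-1) * p
(1-p)^(k-1) = 0.87^7 ≈ 0.3772548
P = 0.3772548 * 0.13 ≈ 0.04904312

0.049043


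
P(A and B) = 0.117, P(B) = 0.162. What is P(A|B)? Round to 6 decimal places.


P(A|B) = P(A and B) / P(B) = 0.117 / 0.162 = 13/18 ≈ 0.72222222

0.722222


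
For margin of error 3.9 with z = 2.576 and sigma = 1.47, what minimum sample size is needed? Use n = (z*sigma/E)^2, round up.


z*sigma/E = 2.576 * 1.47 / 3.9 = 7889/8125 ≈ 0.970954
(z*sigma/E)^2 ≈ 0.942751
round up: n = 1

1


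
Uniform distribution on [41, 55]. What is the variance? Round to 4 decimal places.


Var = (b-a)^2 / 12
(b-a)^2 = (55 - 41)^2 = 196
Var = 196/12 ≈ 16.333333

16.3333


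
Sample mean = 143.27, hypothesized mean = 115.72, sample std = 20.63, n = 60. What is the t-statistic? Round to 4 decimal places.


t = (xbar - mu0) / (s/sqrt(n))
xbar - mu0 = 143.27 - 115.72 = 27.55
sqrt(60) ≈ 7.74596669
s/sqrt(n) = 20.63 / 7.74596669 ≈ 2.66332155
t = 27.55 / 2.66332155 ≈ 10.344226

10.3442


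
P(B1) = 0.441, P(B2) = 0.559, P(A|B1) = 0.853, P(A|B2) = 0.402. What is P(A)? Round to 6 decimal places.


P(A) = P(A|B1)*P(B1) + P(A|B2)*P(B2)
P(A|B1)*P(B1) = 0.853 * 0.441 = 0.376173
P(A|B2)*P(B2) = 0.402 * 0.559 = 0.224718
P(A) = 0.376173 + 0.224718 = 0.600891

0.600891


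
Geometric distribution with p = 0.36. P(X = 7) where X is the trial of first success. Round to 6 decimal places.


P = (1-p)^(k-1) * p
(1-p)^(k-1) = 0.64^6 ≈ 0.06871948
P = 0.06871948 * 0.36 ≈ 0.02473901

0.024739


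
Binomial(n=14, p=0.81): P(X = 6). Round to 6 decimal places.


P = C(n,k) * p^k * (1-p)^(n-k)
C(14,6) = 3003
p^k = 0.81^6 ≈ 0.2824295
(1-p)^(n-k) = 0.19^8 ≈ 0.000001698356
P = 3003 * 0.2824295 * 0.000001698356 ≈ 0.001440

0.001440


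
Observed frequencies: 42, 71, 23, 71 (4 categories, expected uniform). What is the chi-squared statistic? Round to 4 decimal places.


chi2 = sum((O-E)^2/E), E = total/4
total = 207, E = 207/4 = 51.75
(42 - 51.75)^2 / 51.75 = 95.0625 / 51.75 = 169/92 ≈ 1.836957
(71 - 51.75)^2 / 51.75 = 370.5625 / 51.75 = 5929/828 ≈ 7.160628
(23 - 51.75)^2 / 51.75 = 826.5625 / 51.75 = 575/36 ≈ 15.972222
(71 - 51.75)^2 / 51.75 = 370.5625 / 51.75 = 5929/828 ≈ 7.160628
chi2 = 739/23 ≈ 32.130435

32.1304


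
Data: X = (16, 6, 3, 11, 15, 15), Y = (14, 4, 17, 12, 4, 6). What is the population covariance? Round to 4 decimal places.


Cov = (1/n)*sum((xi-xbar)(yi-ybar))
n = 6, xbar = 66/6 = 11, ybar = 57/6 = 9.5
sum((xi-xbar)(yi-ybar)) = -46
Cov = -46 / 6 = -23/3 ≈ -7.666667

-7.6667


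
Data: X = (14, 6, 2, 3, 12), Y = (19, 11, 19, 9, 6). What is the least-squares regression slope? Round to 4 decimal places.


b = sum((xi-xbar)(yi-ybar)) / sum((xi-xbar)^2)
n = 5, xbar = 37/5 = 7.4, ybar = 64/5 = 12.8
Sxy = sum((xi-xbar)(yi-ybar)) = -4.6
Sxx = sum((xi-xbar)^2) = 115.2
b = Sxy / Sxx = -23/576 ≈ -0.039931

-0.0399


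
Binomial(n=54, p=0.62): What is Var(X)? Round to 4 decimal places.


Var = n*p*(1-p) = 54 * 0.62 * 0.38 = 12.7224

12.7224


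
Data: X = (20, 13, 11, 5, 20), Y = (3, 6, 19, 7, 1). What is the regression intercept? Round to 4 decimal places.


a = ybar - b*xbar, where b = sum((xi-xbar)(yi-ybar)) / sum((xi-xbar)^2)
n = 5, xbar = 69/5 = 13.8, ybar = 36/5 = 7.2
Sxy = sum((xi-xbar)(yi-ybar)) = -94.8
Sxx = sum((xi-xbar)^2) = 162.8
b = Sxy / Sxx = -237/407 ≈ -0.582310
a = 7.2 - (-0.582310) * 13.8 = 6201/407 ≈ 15.235872

15.2359


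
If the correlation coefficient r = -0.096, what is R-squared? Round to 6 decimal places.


R^2 = r^2 = (-0.096)^2 = 0.009216

0.009216


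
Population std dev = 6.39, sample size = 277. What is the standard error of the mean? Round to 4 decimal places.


SE = sigma / sqrt(n)
sqrt(277) ≈ 16.643317
SE = 6.39 / 16.643317 ≈ 0.383938

0.3839


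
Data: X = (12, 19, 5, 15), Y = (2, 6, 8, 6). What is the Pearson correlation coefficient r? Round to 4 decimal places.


r = sum((xi-xbar)(yi-ybar)) / sqrt(sum((xi-xbar)^2) * sum((yi-ybar)^2))
n = 4, xbar = 51/4 = 12.75, ybar = 22/4 = 5.5
Sxy = sum((xi-xbar)(yi-ybar)) = -12.5
Sxx = sum((xi-xbar)^2) = 104.75
Syy = sum((yi-ybar)^2) = 19
sqrt(Sxx*Syy) ≈ 44.612218
r = Sxy / sqrt(Sxx*Syy) = -12.5 / 44.612218 ≈ -0.280192

-0.2802


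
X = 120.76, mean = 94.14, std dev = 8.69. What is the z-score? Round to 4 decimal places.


z = (X - mu) / sigma
X - mu = 120.76 - 94.14 = 26.62
z = 26.62 / 8.69 = 242/79 ≈ 3.063291

3.0633


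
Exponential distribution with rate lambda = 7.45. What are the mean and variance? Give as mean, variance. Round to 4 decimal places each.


mean = 1/lam, var = 1/lam^2
mean = 1 / 7.45 = 20/149 ≈ 0.134228
lam^2 = 7.45^2 = 55.5025
var = 1 / 55.5025 ≈ 0.018017

0.1342, 0.0180


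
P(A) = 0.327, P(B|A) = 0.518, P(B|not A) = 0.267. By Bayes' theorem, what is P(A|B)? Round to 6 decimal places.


P(A|B) = P(B|A)*P(A) / P(B), P(B) = P(B|A)*P(A) + P(B|not A)*P(not A)
P(B|A)*P(A) = 0.518 * 0.327 = 0.169386
P(B|not A)*P(not A) = 0.267 * 0.673 = 0.179691
P(B) = 0.169386 + 0.179691 = 0.349077
P(A|B) = 0.169386 / 0.349077 ≈ 0.48523965

0.485240


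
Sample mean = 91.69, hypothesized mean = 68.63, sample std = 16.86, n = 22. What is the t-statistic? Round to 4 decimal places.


t = (xbar - mu0) / (s/sqrt(n))
xbar - mu0 = 91.69 - 68.63 = 23.06
sqrt(22) ≈ 4.69041576
s/sqrt(n) = 16.86 / 4.69041576 ≈ 3.59456408
t = 23.06 / 3.59456408 ≈ 6.415242

6.4152


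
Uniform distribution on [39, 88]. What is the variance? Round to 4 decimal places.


Var = (b-a)^2 / 12
(b-a)^2 = (88 - 39)^2 = 2401
Var = 2401/12 ≈ 200.083333

200.0833


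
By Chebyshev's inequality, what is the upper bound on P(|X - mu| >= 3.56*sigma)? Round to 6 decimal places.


P <= 1/k^2
k^2 = 3.56^2 = 12.6736
1/k^2 = 1 / 12.6736 = 625/7921 ≈ 0.07890418

0.078904


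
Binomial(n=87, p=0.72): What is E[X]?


E[X] = n*p = 87 * 0.72 = 62.64

62.64


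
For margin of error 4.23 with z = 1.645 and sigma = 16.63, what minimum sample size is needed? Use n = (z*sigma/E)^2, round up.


z*sigma/E = 1.645 * 16.63 / 4.23 = 11641/1800 ≈ 6.467222
(z*sigma/E)^2 ≈ 41.824963
round up: n = 42

42


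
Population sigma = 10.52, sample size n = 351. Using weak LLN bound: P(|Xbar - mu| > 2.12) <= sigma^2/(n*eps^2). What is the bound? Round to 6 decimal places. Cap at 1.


bound = min(1, sigma^2/(n*eps^2))
sigma^2 = 10.52^2 = 110.6704
n*eps^2 = 351 * 2.12^2 = 351 * 4.4944 = 1577.5344
sigma^2/(n*eps^2) = 110.6704 / 1577.5344 ≈ 0.07015403

0.070154


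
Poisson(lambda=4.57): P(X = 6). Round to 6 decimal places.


P = e^(-lam) * lam^k / k!
e^(-4.57) ≈ 0.01035796
lam^k = 4.57^6 ≈ 9109.555800
k! = 6! = 720
P = 0.01035796 * 9109.555800 / 720 ≈ 0.131051

0.131051


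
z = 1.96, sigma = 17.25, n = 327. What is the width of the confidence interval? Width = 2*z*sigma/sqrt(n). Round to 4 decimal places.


width = 2*z*sigma/sqrt(n)
2*z*sigma = 2 * 1.96 * 17.25 = 67.62
sqrt(327) ≈ 18.083141
width = 67.62 / 18.083141 ≈ 3.739395

3.7394


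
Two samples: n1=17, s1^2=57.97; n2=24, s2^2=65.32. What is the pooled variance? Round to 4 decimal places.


sp^2 = ((n1-1)*s1^2 + (n2-1)*s2^2)/(n1+n2-2)
(n1-1)*s1^2 = 16 * 57.97 = 927.52
(n2-1)*s2^2 = 23 * 65.32 = 1502.36
numerator = 927.52 + 1502.36 = 2429.88
n1+n2-2 = 39
sp^2 = 2429.88 / 39 = 20249/325 ≈ 62.304615

62.3046


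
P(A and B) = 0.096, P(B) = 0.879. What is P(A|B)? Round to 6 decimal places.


P(A|B) = P(A and B) / P(B) = 0.096 / 0.879 = 32/293 ≈ 0.10921502

0.109215


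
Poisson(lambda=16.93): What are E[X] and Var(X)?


E[X] = Var(X) = lambda = 16.93

16.93, 16.93


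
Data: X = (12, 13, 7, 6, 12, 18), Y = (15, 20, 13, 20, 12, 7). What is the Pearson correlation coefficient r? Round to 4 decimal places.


r = sum((xi-xbar)(yi-ybar)) / sqrt(sum((xi-xbar)^2) * sum((yi-ybar)^2))
n = 6, xbar = 68/6 = 34/3 ≈ 11.333333, ybar = 87/6 = 14.5
Sxy = sum((xi-xbar)(yi-ybar)) = -65
Sxx = sum((xi-xbar)^2) = 286/3 ≈ 95.333333
Syy = sum((yi-ybar)^2) = 125.5
sqrt(Sxx*Syy) ≈ 109.381595
r = Sxy / sqrt(Sxx*Syy) = -65 / 109.381595 ≈ -0.594250

-0.5942


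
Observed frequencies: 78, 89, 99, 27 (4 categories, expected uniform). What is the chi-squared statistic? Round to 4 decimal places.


chi2 = sum((O-E)^2/E), E = total/4
total = 293, E = 293/4 = 73.25
(78 - 73.25)^2 / 73.25 = 22.5625 / 73.25 = 361/1172 ≈ 0.308020
(89 - 73.25)^2 / 73.25 = 248.0625 / 73.25 = 3969/1172 ≈ 3.386519
(99 - 73.25)^2 / 73.25 = 663.0625 / 73.25 = 10609/1172 ≈ 9.052048
(27 - 73.25)^2 / 73.25 = 2139.0625 / 73.25 = 34225/1172 ≈ 29.202218
chi2 = 12291/293 ≈ 41.948805

41.9488


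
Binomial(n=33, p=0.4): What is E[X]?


E[X] = n*p = 33 * 0.4 = 13.2

13.2


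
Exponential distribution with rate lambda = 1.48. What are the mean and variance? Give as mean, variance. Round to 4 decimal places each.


mean = 1/lam, var = 1/lam^2
mean = 1 / 1.48 = 25/37 ≈ 0.675676
lam^2 = 1.48^2 = 2.1904
var = 1 / 2.1904 = 625/1369 ≈ 0.456538

0.6757, 0.4565


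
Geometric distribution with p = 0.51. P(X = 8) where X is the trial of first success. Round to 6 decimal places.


P = (1-p)^(k-1) * p
(1-p)^(k-1) = 0.49^7 ≈ 0.006782231
P = 0.006782231 * 0.51 ≈ 0.003458938

0.003459


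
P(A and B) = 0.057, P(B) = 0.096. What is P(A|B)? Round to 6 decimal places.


P(A|B) = P(A and B) / P(B) = 0.057 / 0.096 = 0.59375

0.593750


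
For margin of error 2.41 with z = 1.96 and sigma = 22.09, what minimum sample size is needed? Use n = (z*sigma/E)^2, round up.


z*sigma/E = 1.96 * 22.09 / 2.41 = 108241/6025 ≈ 17.965311
(z*sigma/E)^2 ≈ 322.752407
round up: n = 323

323


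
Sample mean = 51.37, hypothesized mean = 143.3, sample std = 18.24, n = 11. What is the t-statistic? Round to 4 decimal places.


t = (xbar - mu0) / (s/sqrt(n))
xbar - mu0 = 51.37 - 143.3 = -91.93
sqrt(11) ≈ 3.31662479
s/sqrt(n) = 18.24 / 3.31662479 ≈ 5.49956693
t = -91.93 / 5.49956693 ≈ -16.715862

-16.7159


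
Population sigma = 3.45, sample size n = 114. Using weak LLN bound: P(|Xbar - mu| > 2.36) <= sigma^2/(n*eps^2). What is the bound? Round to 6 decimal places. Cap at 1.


bound = min(1, sigma^2/(n*eps^2))
sigma^2 = 3.45^2 = 11.9025
n*eps^2 = 114 * 2.36^2 = 114 * 5.5696 = 634.9344
sigma^2/(n*eps^2) = 11.9025 / 634.9344 ≈ 0.01874603

0.018746


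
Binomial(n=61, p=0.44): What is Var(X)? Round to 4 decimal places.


Var = n*p*(1-p) = 61 * 0.44 * 0.56 = 15.0304

15.0304


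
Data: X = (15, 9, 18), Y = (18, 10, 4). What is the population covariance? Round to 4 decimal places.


Cov = (1/n)*sum((xi-xbar)(yi-ybar))
n = 3, xbar = 42/3 = 14, ybar = 32/3 ≈ 10.666667
sum((xi-xbar)(yi-ybar)) = -16
Cov = -16 / 3 = -16/3 ≈ -5.333333

-5.3333


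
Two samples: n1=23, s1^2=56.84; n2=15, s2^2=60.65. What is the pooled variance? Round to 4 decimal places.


sp^2 = ((n1-1)*s1^2 + (n2-1)*s2^2)/(n1+n2-2)
(n1-1)*s1^2 = 22 * 56.84 = 1250.48
(n2-1)*s2^2 = 14 * 60.65 = 849.1
numerator = 1250.48 + 849.1 = 2099.58
n1+n2-2 = 36
sp^2 = 2099.58 / 36 = 34993/600 ≈ 58.321667

58.3217


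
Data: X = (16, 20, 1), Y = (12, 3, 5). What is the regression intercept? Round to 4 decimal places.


a = ybar - b*xbar, where b = sum((xi-xbar)(yi-ybar)) / sum((xi-xbar)^2)
n = 3, xbar = 37/3 ≈ 12.333333, ybar = 20/3 ≈ 6.666667
Sxy = sum((xi-xbar)(yi-ybar)) = 31/3 ≈ 10.333333
Sxx = sum((xi-xbar)^2) = 602/3 ≈ 200.666667
b = Sxy / Sxx = 31/602 ≈ 0.051495
a = 6.666667 - 0.051495 * 12.333333 = 3631/602 ≈ 6.031561

6.0316


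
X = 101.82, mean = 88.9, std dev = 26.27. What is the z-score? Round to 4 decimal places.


z = (X - mu) / sigma
X - mu = 101.82 - 88.9 = 12.92
z = 12.92 / 26.27 = 1292/2627 ≈ 0.491816

0.4918


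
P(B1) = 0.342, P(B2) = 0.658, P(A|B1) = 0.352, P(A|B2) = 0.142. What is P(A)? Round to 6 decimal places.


P(A) = P(A|B1)*P(B1) + P(A|B2)*P(B2)
P(A|B1)*P(B1) = 0.352 * 0.342 = 0.120384
P(A|B2)*P(B2) = 0.142 * 0.658 = 0.093436
P(A) = 0.120384 + 0.093436 = 0.21382

0.213820


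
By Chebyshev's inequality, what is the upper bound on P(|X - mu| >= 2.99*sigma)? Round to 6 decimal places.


P <= 1/k^2
k^2 = 2.99^2 = 8.9401
1/k^2 = 1 / 8.9401 ≈ 0.11185557

0.111856


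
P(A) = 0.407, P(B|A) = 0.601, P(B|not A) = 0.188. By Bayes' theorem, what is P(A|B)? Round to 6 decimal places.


P(A|B) = P(B|A)*P(A) / P(B), P(B) = P(B|A)*P(A) + P(B|not A)*P(not A)
P(B|A)*P(A) = 0.601 * 0.407 = 0.244607
P(B|not A)*P(not A) = 0.188 * 0.593 = 0.111484
P(B) = 0.244607 + 0.111484 = 0.356091
P(A|B) = 0.244607 / 0.356091 ≈ 0.68692272

0.686923


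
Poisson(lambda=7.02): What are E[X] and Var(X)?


E[X] = Var(X) = lambda = 7.02

7.02, 7.02


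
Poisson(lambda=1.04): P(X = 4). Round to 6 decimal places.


P = e^(-lam) * lam^k / k!
e^(-1.04) ≈ 0.3534547
lam^k = 1.04^4 ≈ 1.169859
k! = 4! = 24
P = 0.3534547 * 1.169859 / 24 ≈ 0.017229

0.017229


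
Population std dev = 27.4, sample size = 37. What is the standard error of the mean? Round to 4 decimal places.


SE = sigma / sqrt(n)
sqrt(37) ≈ 6.082763
SE = 27.4 / 6.082763 ≈ 4.504532

4.5045


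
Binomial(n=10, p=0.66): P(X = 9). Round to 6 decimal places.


P = C(n,k) * p^k * (1-p)^(n-k)
C(10,9) = 10
p^k = 0.66^9 ≈ 0.02376268
(1-p)^(n-k) = 0.34^1 = 0.34
P = 10 * 0.02376268 * 0.34 ≈ 0.080793

0.080793


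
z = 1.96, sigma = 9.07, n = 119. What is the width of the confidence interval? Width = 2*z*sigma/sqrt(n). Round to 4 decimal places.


width = 2*z*sigma/sqrt(n)
2*z*sigma = 2 * 1.96 * 9.07 = 35.5544
sqrt(119) ≈ 10.908712
width = 35.5544 / 10.908712 ≈ 3.259267

3.2593


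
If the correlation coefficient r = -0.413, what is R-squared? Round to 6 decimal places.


R^2 = r^2 = (-0.413)^2 = 0.170569

0.170569


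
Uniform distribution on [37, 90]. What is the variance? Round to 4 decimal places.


Var = (b-a)^2 / 12
(b-a)^2 = (90 - 37)^2 = 2809
Var = 2809/12 ≈ 234.083333

234.0833


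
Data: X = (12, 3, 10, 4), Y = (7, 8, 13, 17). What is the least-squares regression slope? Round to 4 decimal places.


b = sum((xi-xbar)(yi-ybar)) / sum((xi-xbar)^2)
n = 4, xbar = 29/4 = 7.25, ybar = 45/4 = 11.25
Sxy = sum((xi-xbar)(yi-ybar)) = -20.25
Sxx = sum((xi-xbar)^2) = 58.75
b = Sxy / Sxx = -81/235 ≈ -0.344681

-0.3447


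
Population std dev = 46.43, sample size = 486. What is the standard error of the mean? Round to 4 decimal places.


SE = sigma / sqrt(n)
sqrt(486) ≈ 22.045408
SE = 46.43 / 22.045408 ≈ 2.106108

2.1061


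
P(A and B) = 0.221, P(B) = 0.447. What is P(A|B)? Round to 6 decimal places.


P(A|B) = P(A and B) / P(B) = 0.221 / 0.447 = 221/447 ≈ 0.49440716

0.494407


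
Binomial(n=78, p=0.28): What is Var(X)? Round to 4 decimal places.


Var = n*p*(1-p) = 78 * 0.28 * 0.72 = 15.7248

15.7248


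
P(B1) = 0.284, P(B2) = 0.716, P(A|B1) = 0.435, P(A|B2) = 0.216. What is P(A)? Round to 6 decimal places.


P(A) = P(A|B1)*P(B1) + P(A|B2)*P(B2)
P(A|B1)*P(B1) = 0.435 * 0.284 = 0.12354
P(A|B2)*P(B2) = 0.216 * 0.716 = 0.154656
P(A) = 0.12354 + 0.154656 = 0.278196

0.278196


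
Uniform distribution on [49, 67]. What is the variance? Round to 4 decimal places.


Var = (b-a)^2 / 12
(b-a)^2 = (67 - 49)^2 = 324
Var = 324/12 = 27

27.0000


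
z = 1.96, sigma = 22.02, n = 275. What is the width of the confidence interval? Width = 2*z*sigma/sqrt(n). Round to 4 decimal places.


width = 2*z*sigma/sqrt(n)
2*z*sigma = 2 * 1.96 * 22.02 = 86.3184
sqrt(275) ≈ 16.583124
width = 86.3184 / 16.583124 ≈ 5.205195

5.2052


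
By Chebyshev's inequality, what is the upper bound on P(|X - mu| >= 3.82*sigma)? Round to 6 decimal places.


P <= 1/k^2
k^2 = 3.82^2 = 14.5924
1/k^2 = 1 / 14.5924 ≈ 0.06852882

0.068529


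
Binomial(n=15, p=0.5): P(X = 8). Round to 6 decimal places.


P = C(n,k) * p^k * (1-p)^(n-k)
C(15,8) = 6435
p^k = 0.5^8 = 0.00390625
(1-p)^(n-k) = 0.5^7 = 0.0078125
P = 6435 * 0.00390625 * 0.0078125 ≈ 0.196381

0.196381


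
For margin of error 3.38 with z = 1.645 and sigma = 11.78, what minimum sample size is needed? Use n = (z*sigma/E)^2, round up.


z*sigma/E = 1.645 * 11.78 / 3.38 ≈ 5.733166
(z*sigma/E)^2 ≈ 32.869189
round up: n = 33

33


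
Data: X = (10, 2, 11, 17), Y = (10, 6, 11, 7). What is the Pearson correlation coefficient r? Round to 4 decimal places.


r = sum((xi-xbar)(yi-ybar)) / sqrt(sum((xi-xbar)^2) * sum((yi-ybar)^2))
n = 4, xbar = 40/4 = 10, ybar = 34/4 = 8.5
Sxy = sum((xi-xbar)(yi-ybar)) = 12
Sxx = sum((xi-xbar)^2) = 114
Syy = sum((yi-ybar)^2) = 17
sqrt(Sxx*Syy) ≈ 44.022721
r = Sxy / sqrt(Sxx*Syy) = 12 / 44.022721 ≈ 0.272587

0.2726


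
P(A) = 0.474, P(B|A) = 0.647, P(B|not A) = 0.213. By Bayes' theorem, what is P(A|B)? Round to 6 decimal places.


P(A|B) = P(B|A)*P(A) / P(B), P(B) = P(B|A)*P(A) + P(B|not A)*P(not A)
P(B|A)*P(A) = 0.647 * 0.474 = 0.306678
P(B|not A)*P(not A) = 0.213 * 0.526 = 0.112038
P(B) = 0.306678 + 0.112038 = 0.418716
P(A|B) = 0.306678 / 0.418716 ≈ 0.73242484

0.732425


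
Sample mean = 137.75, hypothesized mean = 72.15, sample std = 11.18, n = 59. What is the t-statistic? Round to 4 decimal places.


t = (xbar - mu0) / (s/sqrt(n))
xbar - mu0 = 137.75 - 72.15 = 65.6
sqrt(59) ≈ 7.68114575
s/sqrt(n) = 11.18 / 7.68114575 ≈ 1.45551202
t = 65.6 / 1.45551202 ≈ 45.070050

45.0701


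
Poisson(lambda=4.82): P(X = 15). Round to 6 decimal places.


P = e^(-lam) * lam^k / k!
e^(-4.82) ≈ 0.008066787
lam^k = 4.82^15 ≈ 17607819338.745249
k! = 15! = 1307674368000
P = 0.008066787 * 17607819338.745249 / 1307674368000 ≈ 0.000109

0.000109


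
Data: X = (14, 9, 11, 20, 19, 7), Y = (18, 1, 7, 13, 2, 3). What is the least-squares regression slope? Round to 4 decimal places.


b = sum((xi-xbar)(yi-ybar)) / sum((xi-xbar)^2)
n = 6, xbar = 80/6 = 40/3 ≈ 13.333333, ybar = 44/6 = 22/3 ≈ 7.333333
Sxy = sum((xi-xbar)(yi-ybar)) = 211/3 ≈ 70.333333
Sxx = sum((xi-xbar)^2) = 424/3 ≈ 141.333333
b = Sxy / Sxx = 211/424 ≈ 0.497642

0.4976


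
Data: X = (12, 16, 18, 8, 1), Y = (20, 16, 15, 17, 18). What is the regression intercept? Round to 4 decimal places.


a = ybar - b*xbar, where b = sum((xi-xbar)(yi-ybar)) / sum((xi-xbar)^2)
n = 5, xbar = 55/5 = 11, ybar = 86/5 = 17.2
Sxy = sum((xi-xbar)(yi-ybar)) = -26
Sxx = sum((xi-xbar)^2) = 184
b = Sxy / Sxx = -13/92 ≈ -0.141304
a = 17.2 - (-0.141304) * 11 = 8627/460 ≈ 18.754348

18.7543


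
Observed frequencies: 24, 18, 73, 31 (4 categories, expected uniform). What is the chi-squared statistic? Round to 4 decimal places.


chi2 = sum((O-E)^2/E), E = total/4
total = 146, E = 146/4 = 36.5
(24 - 36.5)^2 / 36.5 = 156.25 / 36.5 = 625/146 ≈ 4.280822
(18 - 36.5)^2 / 36.5 = 342.25 / 36.5 = 1369/146 ≈ 9.376712
(73 - 36.5)^2 / 36.5 = 1332.25 / 36.5 = 36.5
(31 - 36.5)^2 / 36.5 = 30.25 / 36.5 = 121/146 ≈ 0.828767
chi2 = 3722/73 ≈ 50.986301

50.9863


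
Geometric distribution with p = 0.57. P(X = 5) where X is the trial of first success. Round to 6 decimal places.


P = (1-p)^(k-1) * p
(1-p)^(k-1) = 0.43^4 = 0.03418801
P = 0.03418801 * 0.57 ≈ 0.01948717

0.019487


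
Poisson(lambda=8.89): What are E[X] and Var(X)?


E[X] = Var(X) = lambda = 8.89

8.89, 8.89


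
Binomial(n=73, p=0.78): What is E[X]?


E[X] = n*p = 73 * 0.78 = 56.94

56.94


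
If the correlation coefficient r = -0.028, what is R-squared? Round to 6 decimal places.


R^2 = r^2 = (-0.028)^2 = 0.000784

0.000784


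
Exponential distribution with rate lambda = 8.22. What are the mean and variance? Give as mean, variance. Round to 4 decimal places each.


mean = 1/lam, var = 1/lam^2
mean = 1 / 8.22 = 50/411 ≈ 0.121655
lam^2 = 8.22^2 = 67.5684
var = 1 / 67.5684 ≈ 0.014800

0.1217, 0.0148


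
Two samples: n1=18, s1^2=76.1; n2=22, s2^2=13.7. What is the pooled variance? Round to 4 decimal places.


sp^2 = ((n1-1)*s1^2 + (n2-1)*s2^2)/(n1+n2-2)
(n1-1)*s1^2 = 17 * 76.1 = 1293.7
(n2-1)*s2^2 = 21 * 13.7 = 287.7
numerator = 1293.7 + 287.7 = 1581.4
n1+n2-2 = 38
sp^2 = 1581.4 / 38 = 7907/190 ≈ 41.615789

41.6158
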